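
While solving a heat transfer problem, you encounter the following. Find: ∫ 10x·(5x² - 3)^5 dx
Let u = 5x² - 3, du = 10x dx
∫ u^5 du = u^6/6 + C

Answer: (5x² - 3)^6/6 + C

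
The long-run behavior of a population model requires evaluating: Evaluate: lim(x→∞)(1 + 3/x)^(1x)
Rewrite as [(1 + 3/x)^x]^1.
lim(1 + 3/x)^x = e^3, so limit = (e^3)^1 = e^3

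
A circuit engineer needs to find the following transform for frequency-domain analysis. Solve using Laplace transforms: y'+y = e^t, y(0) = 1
Take L: sY - 1 + Y=1/(s-1)
Y(s + 1)=1/(s-1) + 1
Y=1/((s-1)(s + 1)) + 1/(s + 1)
Partial fractions: 1/((s-1)(s + 1))=(1/2)/(s-1) - (1/2)/(s + 1)
So Y=(1/2)/(s-1) + (1/2)/(s + 1)
Inverse Laplace transform (L^(-1){1/(s-1)}=e^t, L^(-1){1/(s + 1)}=e^(-t)):

Answer: y(t)=(1/2)·e^t + (1/2)·e^(-t)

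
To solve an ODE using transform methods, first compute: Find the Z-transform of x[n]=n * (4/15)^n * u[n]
Using the property Z{n*a^n*u[n]} = az/(z-a)^2
With a = 4/15: X(z) = (4/15)z/(z - 4/15)^2, |z| > 4/15

Answer: (4/15)z/(z - 4/15)^2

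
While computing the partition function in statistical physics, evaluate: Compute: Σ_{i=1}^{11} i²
Using formula: Σ i^2 = n(n + 1)(2n + 1)/6 = 11·12·23/6 = 506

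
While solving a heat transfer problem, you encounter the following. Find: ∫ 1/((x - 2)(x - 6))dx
Partial fractions: 1/((x-2)(x-6))=A/(x-2) + B/(x-6)
A=-1/4, B=1/4
∫ [-1/4· 1/(x-2) + 1/4· 1/(x-6)] dx
=(1/4)[ln|x-6| - ln|x-2|] + C

Answer: (1/4)·ln|(x-6)/(x-2)| + C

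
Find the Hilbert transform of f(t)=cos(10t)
The Hilbert transform shifts each frequency component by -pi/2.
H{cos(wt)}=sin(wt)
With w=10: H{cos(10t)}=sin(10t)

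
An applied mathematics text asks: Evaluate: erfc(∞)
erfc(x) = 1 - erf(x); erfc(∞) = 1 - erf(∞) = 1 - 1 = 0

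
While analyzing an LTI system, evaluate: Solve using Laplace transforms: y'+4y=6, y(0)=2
Take L of both sides: sY(s)-2+4Y(s)=6/s
Y(s)(s+4)=6/s+2
Y(s)=6/(s(s+4))+2/(s+4)
Partial fractions: 6/(s(s+4))=(3/2)/s - (3/2)/(s+4)
So Y(s)=(3/2)/s+(1/2)/(s+4)
Inverse transform (L^(-1){1/s}=1, L^(-1){1/(s+4)}=e^(-4t)):

Answer: y(t)=3/2+(1/2)·e^(-4t)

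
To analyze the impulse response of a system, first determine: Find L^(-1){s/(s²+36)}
L^(-1){s/(s² + w²)} = cos(wt)
Here w = 6

Answer: cos(6t)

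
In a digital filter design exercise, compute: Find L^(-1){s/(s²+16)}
L^(-1){s/(s²+w²)} = cos(wt)
Here w = 4

Answer: cos(4t)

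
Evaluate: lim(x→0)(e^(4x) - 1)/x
L'Hôpital (0/0): lim 4e^(4x)/1=4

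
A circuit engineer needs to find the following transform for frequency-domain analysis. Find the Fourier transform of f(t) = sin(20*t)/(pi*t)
sin(W*t)/(pi*t) = (W/pi)*sinc(W*t/pi) is the impulse response of the ideal low-pass filter with cutoff W (here W = 20).
Its Fourier transform is a rectangular function:
F(omega) = 1 for |omega| < 20, 0 otherwise

Answer: rect(omega/40) [i.e., 1 for |omega| < 20, 0 otherwise]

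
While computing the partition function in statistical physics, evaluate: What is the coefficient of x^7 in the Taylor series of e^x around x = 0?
Taylor series of e^x=Σ x^n/n!
Coefficient of x^7=1/7!=1/5040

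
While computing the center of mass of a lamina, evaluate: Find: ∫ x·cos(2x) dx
By parts: u = x, dv = cos(2x) dx
du = dx, v = sin(2x)/2
= x·sin(2x)/2 + cos(2x)/2² + C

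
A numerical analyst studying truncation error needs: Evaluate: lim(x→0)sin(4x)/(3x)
L'Hôpital (0/0): lim 4cos(4x)/3 = 4/3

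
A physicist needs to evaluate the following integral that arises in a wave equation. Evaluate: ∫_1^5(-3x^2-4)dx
Step 1: Find antiderivative F(x)=-x^3 - 4x
Step 2: F(5) - F(1)=-145 - (-5)=-140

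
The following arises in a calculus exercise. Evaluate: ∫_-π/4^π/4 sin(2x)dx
Antiderivative: -cos(2x)/2
Evaluate at bounds: [-cos(2·π/4)/2] - [-cos(2·-π/4)/2]
=(-(0)+(0))/2=0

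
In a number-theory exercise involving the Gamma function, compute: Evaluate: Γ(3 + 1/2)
Γ(n+1/2) = (2n)!√π/(4^n·n!)
= 720√π/(64·6) = (15/8)·√π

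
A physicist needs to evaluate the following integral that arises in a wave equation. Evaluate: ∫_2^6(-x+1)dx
Step 1: Find antiderivative F(x)=(-1/2)x^2 + x
Step 2: F(6) - F(2)=-12 - (0)=-12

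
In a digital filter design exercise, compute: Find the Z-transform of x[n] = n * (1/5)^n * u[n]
Using the property Z{n * a^n * u[n]} = az/(z-a)^2
With a = 1/5: X(z) = (1/5)z/(z - 1/5)^2, |z| > 1/5

Answer: (1/5)z/(z - 1/5)^2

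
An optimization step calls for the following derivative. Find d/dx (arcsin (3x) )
d/dx[arcsin(u)]=u'/√(1-u²), u=3x, u'=3

Answer: 3/√(1-9x²)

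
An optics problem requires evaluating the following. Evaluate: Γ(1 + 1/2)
Γ(n + 1/2) = (2n)!√π/(4^n·n!)
= 2√π/(4·1) = (1/2)·√π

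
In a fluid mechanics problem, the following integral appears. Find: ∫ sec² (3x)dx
Since d/dx[tan(3x)] = 3sec²(3x), integral = tan(3x)/3 + C

Answer: (1/3)tan(3x) + C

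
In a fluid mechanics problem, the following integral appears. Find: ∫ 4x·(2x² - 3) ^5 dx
Let u = 2x² - 3, du = 4x dx
∫ u^5 du = u^6/6+C

Answer: (2x² - 3)^6/6+C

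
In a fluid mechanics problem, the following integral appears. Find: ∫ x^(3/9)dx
Power rule: ∫ x^(1/3) dx = x^(4/3)/(4/3)+C

Answer: (3/4)·x^(4/3)+C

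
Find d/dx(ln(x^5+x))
Chain rule: d/dx[ln(u)] = u'/u where u = x^5 + x
u' = 5x^4 + 1

Answer: (5x^4 + 1)/(x^5 + x)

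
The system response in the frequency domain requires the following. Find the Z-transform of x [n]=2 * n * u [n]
Z{n*u[n]} = z/(z-1)^2
By linearity: Z{2*n*u[n]} = 2z/(z-1)^2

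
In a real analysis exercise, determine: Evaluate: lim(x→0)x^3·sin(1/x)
Squeeze theorem: -|x^3| ≤ x^3·sin(1/x) ≤ |x^3|
Since x^3 → 0 as x → 0, by squeeze theorem the limit is 0

Answer: 0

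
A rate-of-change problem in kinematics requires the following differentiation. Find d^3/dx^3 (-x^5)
Apply power rule 3 times:
d^1: -5x^4
d^2: -20x^3
d^3: -60x^2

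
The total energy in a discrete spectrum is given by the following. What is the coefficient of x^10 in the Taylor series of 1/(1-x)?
1/(1-x) = Σ x^n for |x|<1
All coefficients are 1

Answer: 1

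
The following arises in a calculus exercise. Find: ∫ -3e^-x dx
Since d/dx[e^-x]=- e^-x, we get 3e^-x+C

Answer: 3e^-x+C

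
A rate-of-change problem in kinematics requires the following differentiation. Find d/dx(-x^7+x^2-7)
Power rule: d/dx(ax^n)=n·a·x^(n-1)
Term by term: -7·x^6+2·x

Answer: -7x^6+2x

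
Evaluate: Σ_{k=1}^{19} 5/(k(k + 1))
Partial fractions: 5/(k(k + 1)) = 5/k - 5/(k + 1)
Telescoping sum: 5(1 - 1/20) = 5·19/20

Answer: 19/4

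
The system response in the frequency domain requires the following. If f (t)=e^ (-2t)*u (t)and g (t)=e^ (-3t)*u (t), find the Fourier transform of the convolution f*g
By the convolution theorem: F{f * g} = F(omega) * G(omega)
F(omega) = 1/(2 + j * omega), G(omega) = 1/(3 + j * omega)
F{f * g} = 1/((2 + j * omega)(3 + j * omega))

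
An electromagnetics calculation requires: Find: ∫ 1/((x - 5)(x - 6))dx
Partial fractions: 1/((x-5)(x-6)) = A/(x-5) + B/(x-6)
A = -1, B = 1
∫ [-1· 1/(x-5) + 1· 1/(x-6)] dx
= (1)[ln|x-6| - ln|x-5|] + C

Answer: ln|(x-6)/(x-5)| + C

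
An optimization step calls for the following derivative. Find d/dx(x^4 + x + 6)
Power rule: d/dx(ax^n) = n·a·x^(n-1)
Term by term: 4·x^3 + 1

Answer: 4x^3 + 1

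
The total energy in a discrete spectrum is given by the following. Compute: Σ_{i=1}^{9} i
Using formula: Σ i^1=n(n+1)/2=9·10/2=45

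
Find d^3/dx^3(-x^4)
Apply power rule 3 times:
d^1: -4x^3
d^2: -12x^2
d^3: -24x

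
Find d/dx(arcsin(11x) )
d/dx[arcsin(u)]=u'/√(1-u²), u=11x, u'=11

Answer: 11/√(1 - 121x²)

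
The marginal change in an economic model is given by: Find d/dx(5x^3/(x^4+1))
Quotient rule: (f/g)'=(f'g - fg')/g²
f=5x^3, f'=15x^2
g=x^4 + 1, g'=4x^3

Answer: (15x^2·(x^4 + 1) - 20x^6)/(x^4 + 1)²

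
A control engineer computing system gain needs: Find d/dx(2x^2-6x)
Power rule: d/dx(ax^n)=n·a·x^(n-1)
Term by term: 4·x - 6

Answer: 4x - 6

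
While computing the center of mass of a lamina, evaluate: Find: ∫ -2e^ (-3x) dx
Since d/dx[e^(-3x)]=-3e^(-3x), we get 2/3 e^(-3x) + C

Answer: (2/3)e^(-3x) + C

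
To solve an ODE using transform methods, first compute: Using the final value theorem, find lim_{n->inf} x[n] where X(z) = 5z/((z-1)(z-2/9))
Final value theorem: lim x[n] = lim_{z->1} (z-1)*X(z)
(z-1)*X(z) = 5z/(z-2/9)
As z->1: 5/(1-2/9) = 5/(7/9) = 45/7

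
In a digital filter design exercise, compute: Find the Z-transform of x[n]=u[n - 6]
Using the time-shift property: Z{u[n-6]}=z^(-6)*z/(z-1)
=z^(-5)/(z-1)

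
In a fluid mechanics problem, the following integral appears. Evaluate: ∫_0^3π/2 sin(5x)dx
Antiderivative: -cos(5x)/5
Evaluate at bounds: [-cos(5·3π/2)/5] - [-cos(5·0)/5]
= (-(0) + (1))/5 = 1/5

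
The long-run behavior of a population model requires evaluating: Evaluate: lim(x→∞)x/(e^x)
Apply L'Hôpital 1 times (∞/∞ each time):
Eventually get 1!/(e^x) → 0

Answer: 0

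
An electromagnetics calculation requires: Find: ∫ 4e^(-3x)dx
Since d/dx[e^(-3x)] = -3e^(-3x), we get -4/3 e^(-3x)+C

Answer: (-4/3)e^(-3x)+C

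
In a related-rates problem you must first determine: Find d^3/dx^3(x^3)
Apply power rule 3 times:
d^1: 3x^2
d^2: 6x
d^3: 6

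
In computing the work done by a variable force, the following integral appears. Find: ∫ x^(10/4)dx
Power rule: ∫ x^(5/2) dx=x^(7/2)/(7/2) + C

Answer: (2/7)·x^(7/2) + C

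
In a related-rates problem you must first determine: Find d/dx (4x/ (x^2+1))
Quotient rule: (f/g)' = (f'g - fg')/g²
f = 4x, f' = 4
g = x^2+1, g' = 2x

Answer: (4·(x^2+1)-8x^2)/(x^2+1)²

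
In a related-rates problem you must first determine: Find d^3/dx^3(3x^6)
Apply power rule 3 times:
d^1: 18x^5
d^2: 90x^4
d^3: 360x^3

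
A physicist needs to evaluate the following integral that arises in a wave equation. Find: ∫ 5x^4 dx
Using power rule: ∫ 5x^4 dx = 5/5 x^5 + C = x^5 + C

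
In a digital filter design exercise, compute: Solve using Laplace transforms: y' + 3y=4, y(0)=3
Take L of both sides: sY(s)-3+3Y(s)=4/s
Y(s)(s+3)=4/s+3
Y(s)=4/(s(s+3))+3/(s+3)
Partial fractions: 4/(s(s+3))=(4/3)/s - (4/3)/(s+3)
So Y(s)=(4/3)/s+(5/3)/(s+3)
Inverse transform (L^(-1){1/s}=1, L^(-1){1/(s+3)}=e^(-3t)):

Answer: y(t)=4/3+(5/3)·e^(-3t)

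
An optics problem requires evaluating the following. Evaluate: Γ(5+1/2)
Γ(n+1/2)=(2n)!√π/(4^n·n!)
=3628800√π/(1024·120)=(945/32)·√π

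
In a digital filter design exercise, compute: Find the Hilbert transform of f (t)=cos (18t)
The Hilbert transform shifts each frequency component by -pi/2.
H{cos(wt)} = sin(wt)
With w = 18: H{cos(18t)} = sin(18t)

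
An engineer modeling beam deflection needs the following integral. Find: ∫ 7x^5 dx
Using power rule: ∫ 7x^5 dx=7/6 x^6 + C=(7/6)x^6 + C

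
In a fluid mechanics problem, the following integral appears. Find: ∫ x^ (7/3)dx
Power rule: ∫ x^(7/3) dx=x^(10/3)/(10/3)+C

Answer: (3/10)·x^(10/3)+C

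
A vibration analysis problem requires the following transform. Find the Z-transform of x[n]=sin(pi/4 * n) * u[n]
Z{sin(w0*n)*u[n]} = z*sin(w0)/(z^2-2z*cos(w0)+1)
With w0 = pi/4: X(z) = z*sin(pi/4)/(z^2-2z*cos(pi/4)+1)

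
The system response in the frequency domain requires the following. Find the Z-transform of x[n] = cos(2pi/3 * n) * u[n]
Z{cos(w0*n)*u[n]} = z(z - cos(w0))/(z^2 - 2z*cos(w0) + 1)
With w0 = 2pi/3: X(z) = z(z - cos(2pi/3))/(z^2 - 2z*cos(2pi/3) + 1)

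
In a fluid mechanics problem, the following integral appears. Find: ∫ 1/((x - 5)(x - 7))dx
Partial fractions: 1/((x-5)(x-7)) = A/(x-5)+B/(x-7)
A = -1/2, B = 1/2
∫ [-1/2· 1/(x-5)+1/2· 1/(x-7)] dx
= (1/2)[ln|x-7| - ln|x-5|]+C

Answer: (1/2)·ln|(x-7)/(x-5)|+C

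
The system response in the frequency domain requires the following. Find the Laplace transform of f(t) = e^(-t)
L{e^(at)}=1/(s-a)
L{e^(-t)}=1/(s+1)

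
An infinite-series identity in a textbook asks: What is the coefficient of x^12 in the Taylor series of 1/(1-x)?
1/(1-x)=Σ x^n for |x|<1
All coefficients are 1

Answer: 1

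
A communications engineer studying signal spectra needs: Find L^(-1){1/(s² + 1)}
L^(-1){w/(s²+w²)}=sin(wt)
Here w=1

Answer: sin(t)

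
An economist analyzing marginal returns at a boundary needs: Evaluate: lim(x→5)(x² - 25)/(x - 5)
Factor: (x² - 25)=(x-5)(x + 5)
Cancel (x-5): lim(x→5) (x + 5)=10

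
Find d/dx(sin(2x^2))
Chain rule: d/dx[sin(u)] = cos(u)·u' where u = 2x^2
u' = 4x

Answer: 4x·cos(2x^2)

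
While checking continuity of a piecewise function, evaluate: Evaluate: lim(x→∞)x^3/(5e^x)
Apply L'Hôpital 3 times (∞/∞ each time):
Eventually get 3!/(5e^x) → 0

Answer: 0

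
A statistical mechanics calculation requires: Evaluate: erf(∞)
erf(∞)=1 (the error function converges to 1)

Answer: 1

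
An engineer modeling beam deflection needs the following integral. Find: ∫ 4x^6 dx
Using power rule: ∫ 4x^6 dx=4/7 x^7 + C=(4/7)x^7 + C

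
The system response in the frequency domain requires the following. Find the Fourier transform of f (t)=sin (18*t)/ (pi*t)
sin(W * t)/(pi * t)=(W/pi) * sinc(W * t/pi) is the impulse response of the ideal low-pass filter with cutoff W (here W=18).
Its Fourier transform is a rectangular function:
F(omega)=1 for |omega| < 18, 0 otherwise

Answer: rect(omega/36) [i.e., 1 for |omega| < 18, 0 otherwise]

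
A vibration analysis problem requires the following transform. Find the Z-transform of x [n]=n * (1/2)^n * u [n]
Using the property Z{n*a^n*u[n]} = az/(z-a)^2
With a = 1/2: X(z) = (1/2)z/(z - 1/2)^2, |z| > 1/2

Answer: (1/2)z/(z - 1/2)^2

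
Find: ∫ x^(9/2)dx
Power rule: ∫ x^(9/2) dx=x^(11/2)/(11/2) + C

Answer: (2/11)·x^(11/2) + C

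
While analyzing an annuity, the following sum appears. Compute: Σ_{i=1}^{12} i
Using formula: Σ i^1 = n(n+1)/2 = 12·13/2 = 78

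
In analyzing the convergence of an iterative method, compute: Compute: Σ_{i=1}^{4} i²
Using formula: Σ i^2=n(n+1)(2n+1)/6=4·5·9/6=30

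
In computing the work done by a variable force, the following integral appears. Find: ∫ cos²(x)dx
Using identity cos²(u)=(1 + cos(2u))/2:
∫ (1 + cos(2x))/2 dx=x/2 + sin(2x)/4 + C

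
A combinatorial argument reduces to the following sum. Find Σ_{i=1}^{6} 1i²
=1·n(n + 1)(2n + 1)/6=1·6·7·13/6=91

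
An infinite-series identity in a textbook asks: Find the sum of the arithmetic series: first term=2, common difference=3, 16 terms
Last term: a_n=2 + (16 - 1)·3=47
Sum=n(a_1 + a_n)/2=16(2 + 47)/2=392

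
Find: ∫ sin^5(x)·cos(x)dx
Let u = sin(x), du = cos(x) dx
∫ u^5 du = u^6/6 + C

Answer: sin^6(x)/6 + C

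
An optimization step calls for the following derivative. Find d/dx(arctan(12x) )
d/dx[arctan(u)]=u'/(1+u²), u=12x, u'=12

Answer: 12/(1+144x²)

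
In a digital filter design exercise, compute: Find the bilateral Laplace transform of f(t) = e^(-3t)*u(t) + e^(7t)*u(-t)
For e^(-3t) * u(t): L = 1/(s+3), Re(s) > -3
For e^(7t) * u(-t): L = -1/(s-7), Re(s) < 7
Combined: F(s) = 1/(s+3)-1/(s-7), -3 < Re(s) < 7

Answer: 1/(s+3)-1/(s-7), ROC: -3 < Re(s) < 7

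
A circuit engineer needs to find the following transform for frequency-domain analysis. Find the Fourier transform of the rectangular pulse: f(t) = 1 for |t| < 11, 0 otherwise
F(omega)=integral from -11 to 11 of e^(-j*omega*t) dt
=2*sin(11*omega)/omega=22*sinc(11*omega/pi)

Answer: 2*sin(11*omega)/omega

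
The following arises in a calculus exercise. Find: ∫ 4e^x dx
Since d/dx[e^x] = + e^x, we get 4e^x + C

Answer: 4e^x + C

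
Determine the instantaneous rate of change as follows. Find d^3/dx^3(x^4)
Apply power rule 3 times:
d^1: 4x^3
d^2: 12x^2
d^3: 24x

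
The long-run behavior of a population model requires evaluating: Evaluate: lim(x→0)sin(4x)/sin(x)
sin(u) ≈ u for small u:
sin(4x)/sin(x) ≈ 4x/(x) = 4/1

Answer: 4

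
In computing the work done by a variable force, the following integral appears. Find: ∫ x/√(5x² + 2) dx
Let u = 5x²+2, du = 10x dx
∫ (1/10)·u^(-1/2) du = √u/5+C

Answer: √(5x²+2)/5+C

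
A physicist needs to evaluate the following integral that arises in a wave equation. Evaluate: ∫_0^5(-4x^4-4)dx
Step 1: Find antiderivative F(x)=(-4/5)x^5-4x
Step 2: F(5) - F(0)=-2520 - (0)=-2520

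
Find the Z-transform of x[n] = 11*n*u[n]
Z{n*u[n]}=z/(z-1)^2
By linearity: Z{11*n*u[n]}=11z/(z-1)^2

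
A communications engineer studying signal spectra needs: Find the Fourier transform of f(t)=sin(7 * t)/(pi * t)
sin(W*t)/(pi*t)=(W/pi)*sinc(W*t/pi) is the impulse response of the ideal low-pass filter with cutoff W (here W=7).
Its Fourier transform is a rectangular function:
F(omega)=1 for |omega| < 7, 0 otherwise

Answer: rect(omega/14) [i.e., 1 for |omega| < 7, 0 otherwise]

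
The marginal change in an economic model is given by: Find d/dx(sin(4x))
Chain rule: d/dx[sin(u)]=cos(u)·u' where u=4x
u'=4

Answer: 4·cos(4x)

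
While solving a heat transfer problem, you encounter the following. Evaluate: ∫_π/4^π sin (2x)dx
Antiderivative: -cos(2x)/2
Evaluate at bounds: [-cos(2·π)/2] - [-cos(2·π/4)/2]
= (-(1) + (0))/2 = -1/2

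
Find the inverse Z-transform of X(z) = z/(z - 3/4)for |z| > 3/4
Standard pair: z/(z-a) <-> a^n * u[n] for causal signals
With a = 3/4: x[n] = (3/4)^n * u[n]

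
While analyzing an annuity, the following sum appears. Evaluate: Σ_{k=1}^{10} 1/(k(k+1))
Partial fractions: 1/(k(k+1))=1/k - 1/(k+1)
Telescoping sum: 1(1-1/11)=1·10/11

Answer: 10/11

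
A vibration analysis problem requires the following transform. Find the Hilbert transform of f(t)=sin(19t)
The Hilbert transform shifts each frequency component by -pi/2.
H{sin(wt)} = -cos(wt)
With w = 19: H{sin(19t)} = -cos(19t)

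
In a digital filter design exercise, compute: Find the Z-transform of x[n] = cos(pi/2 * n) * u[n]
Z{cos(w0*n)*u[n]} = z(z - cos(w0))/(z^2 - 2z*cos(w0) + 1)
With w0 = pi/2: X(z) = z(z - cos(pi/2))/(z^2 - 2z*cos(pi/2) + 1)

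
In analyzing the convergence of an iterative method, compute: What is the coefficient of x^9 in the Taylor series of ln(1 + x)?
ln(1 + x)=Σ (-1)^(n + 1) x^n/n
Coefficient of x^9=(-1)^10/9=1/9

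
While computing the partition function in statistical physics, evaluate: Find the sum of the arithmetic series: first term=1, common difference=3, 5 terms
Last term: a_n=1+(5-1)·3=13
Sum=n(a_1+a_n)/2=5(1+13)/2=35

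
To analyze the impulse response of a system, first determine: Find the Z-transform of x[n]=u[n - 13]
Using the time-shift property: Z{u[n-13]}=z^(-13) * z/(z-1)
=z^(-12)/(z-1)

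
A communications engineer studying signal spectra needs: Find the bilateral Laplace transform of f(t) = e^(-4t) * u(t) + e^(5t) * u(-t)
For e^(-4t)*u(t): L = 1/(s+4), Re(s) > -4
For e^(5t)*u(-t): L = -1/(s-5), Re(s) < 5
Combined: F(s) = 1/(s+4)-1/(s-5), -4 < Re(s) < 5

Answer: 1/(s+4)-1/(s-5), ROC: -4 < Re(s) < 5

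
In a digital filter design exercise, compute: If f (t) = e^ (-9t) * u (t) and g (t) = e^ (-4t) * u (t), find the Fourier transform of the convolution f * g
By the convolution theorem: F{f*g} = F(omega)*G(omega)
F(omega) = 1/(9 + j*omega), G(omega) = 1/(4 + j*omega)
F{f*g} = 1/((9 + j*omega)(4 + j*omega))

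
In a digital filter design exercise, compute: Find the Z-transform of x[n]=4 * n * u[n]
Z{n*u[n]}=z/(z-1)^2
By linearity: Z{4*n*u[n]}=4z/(z-1)^2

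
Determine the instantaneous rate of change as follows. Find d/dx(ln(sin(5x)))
Chain rule: d/dx[ln(u)]=u'/u where u=sin(5x)
u'=5cos(5x)

Answer: (5cos(5x))/(sin(5x))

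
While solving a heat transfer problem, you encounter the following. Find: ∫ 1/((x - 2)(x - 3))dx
Partial fractions: 1/((x-2)(x-3))=A/(x-2) + B/(x-3)
A=-1, B=1
∫ [-1· 1/(x-2) + 1· 1/(x-3)] dx
=(1)[ln|x-3| - ln|x-2|] + C

Answer: ln|(x-3)/(x-2)| + C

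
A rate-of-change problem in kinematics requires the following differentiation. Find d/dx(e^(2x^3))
Chain rule: d/dx[e^u] = e^u · u' where u = 2x^3
u' = 6x^2

Answer: 6x^2·e^(2x^3)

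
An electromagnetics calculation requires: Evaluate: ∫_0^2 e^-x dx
Antiderivative: -e^-x
Evaluate: -(e^-2 - 1)

Answer: (e^-2 - 1)/(-1)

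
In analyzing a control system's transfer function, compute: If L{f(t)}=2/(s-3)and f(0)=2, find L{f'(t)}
L{f'(t)}=s·F(s) - f(0)=2s/(s-3) - 2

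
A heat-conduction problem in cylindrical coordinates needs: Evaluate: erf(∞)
erf(∞)=1 (the error function converges to 1)

Answer: 1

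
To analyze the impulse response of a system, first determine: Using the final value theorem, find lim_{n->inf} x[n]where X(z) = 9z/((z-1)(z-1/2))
Final value theorem: lim x[n]=lim_{z->1} (z-1) * X(z)
(z-1) * X(z)=9z/(z-1/2)
As z->1: 9/(1 - 1/2)=9/(1/2)=18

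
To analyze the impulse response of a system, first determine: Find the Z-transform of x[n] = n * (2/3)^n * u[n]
Using the property Z{n * a^n * u[n]} = az/(z-a)^2
With a = 2/3: X(z) = (2/3)z/(z - 2/3)^2, |z| > 2/3

Answer: (2/3)z/(z - 2/3)^2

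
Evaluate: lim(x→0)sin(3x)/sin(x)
sin(u) ≈ u for small u:
sin(3x)/sin(x) ≈ 3x/(x)=3/1

Answer: 3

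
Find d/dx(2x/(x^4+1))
Quotient rule: (f/g)'=(f'g - fg')/g²
f=2x, f'=2
g=x^4+1, g'=4x^3

Answer: (2·(x^4+1)-8x^4)/(x^4+1)²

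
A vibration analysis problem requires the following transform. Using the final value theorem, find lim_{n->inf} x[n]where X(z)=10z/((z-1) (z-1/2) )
Final value theorem: lim x[n] = lim_{z->1} (z-1) * X(z)
(z-1) * X(z) = 10z/(z-1/2)
As z->1: 10/(1 - 1/2) = 10/(1/2) = 20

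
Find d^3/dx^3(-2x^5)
Apply power rule 3 times:
d^1: -10x^4
d^2: -40x^3
d^3: -120x^2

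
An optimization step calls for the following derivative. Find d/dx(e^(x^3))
Chain rule: d/dx[e^u] = e^u · u' where u = x^3
u' = 3x^2

Answer: 3x^2·e^(x^3)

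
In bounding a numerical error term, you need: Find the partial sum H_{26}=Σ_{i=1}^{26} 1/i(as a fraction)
H_26 = 1 + 1/2 + 1/3 + ... + 1/26
= 34395742267/8923714800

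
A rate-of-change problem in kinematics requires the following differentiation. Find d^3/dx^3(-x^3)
Apply power rule 3 times:
d^1: -3x^2
d^2: -6x
d^3: -6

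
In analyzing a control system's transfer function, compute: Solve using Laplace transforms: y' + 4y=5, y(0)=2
Take L of both sides: sY(s) - 2 + 4Y(s) = 5/s
Y(s)(s + 4) = 5/s + 2
Y(s) = 5/(s(s + 4)) + 2/(s + 4)
Partial fractions: 5/(s(s + 4)) = (5/4)/s - (5/4)/(s + 4)
So Y(s) = (5/4)/s + (3/4)/(s + 4)
Inverse transform (L^(-1){1/s} = 1, L^(-1){1/(s + 4)} = e^(-4t)):

Answer: y(t) = 5/4 + (3/4)·e^(-4t)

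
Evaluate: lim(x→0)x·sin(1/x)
Squeeze theorem: -|x| ≤ x·sin(1/x) ≤ |x|
Since x → 0 as x → 0, by squeeze theorem the limit is 0

Answer: 0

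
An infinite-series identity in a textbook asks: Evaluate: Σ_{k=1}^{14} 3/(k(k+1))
Partial fractions: 3/(k(k + 1))=3/k - 3/(k + 1)
Telescoping sum: 3(1 - 1/15)=3·14/15

Answer: 14/5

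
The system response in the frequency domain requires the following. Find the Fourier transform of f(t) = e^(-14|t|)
Using the standard pair: F{e^(-a|t|)} = 2a/(a^2 + omega^2)
With a = 14: F(omega) = 28/(196 + omega^2)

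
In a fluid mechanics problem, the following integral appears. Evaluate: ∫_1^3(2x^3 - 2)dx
Step 1: Find antiderivative F(x)=(1/2)x^4 - 2x
Step 2: F(3) - F(1)=69/2 - (-3/2)=36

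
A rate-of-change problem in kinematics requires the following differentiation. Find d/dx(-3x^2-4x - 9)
Power rule: d/dx(ax^n)=n·a·x^(n-1)
Term by term: -6·x - 4

Answer: -6x - 4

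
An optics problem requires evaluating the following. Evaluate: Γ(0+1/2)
Γ(1/2) = √π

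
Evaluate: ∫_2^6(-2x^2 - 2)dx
Step 1: Find antiderivative F(x)=(-2/3)x^3 - 2x
Step 2: F(6) - F(2)=-156 - (-28/3)=-440/3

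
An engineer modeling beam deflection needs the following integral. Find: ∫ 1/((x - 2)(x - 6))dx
Partial fractions: 1/((x-2)(x-6))=A/(x-2)+B/(x-6)
A=-1/4, B=1/4
∫ [-1/4· 1/(x-2)+1/4· 1/(x-6)] dx
=(1/4)[ln|x-6| - ln|x-2|]+C

Answer: (1/4)·ln|(x-6)/(x-2)|+C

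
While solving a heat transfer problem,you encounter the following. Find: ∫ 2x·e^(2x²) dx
Let u = 2x², du = 4x dx
∫ (1/2)e^u du = e^u/2 + C

Answer: e^(2x²)/2 + C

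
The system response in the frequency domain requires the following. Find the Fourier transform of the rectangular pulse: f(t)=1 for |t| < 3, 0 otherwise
F(omega)=integral from -3 to 3 of e^(-j*omega*t) dt
=2*sin(3*omega)/omega=6*sinc(3*omega/pi)

Answer: 2*sin(3*omega)/omega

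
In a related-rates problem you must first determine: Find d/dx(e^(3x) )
Chain rule: d/dx[e^u]=e^u · u' where u=3x
u'=3

Answer: 3·e^(3x)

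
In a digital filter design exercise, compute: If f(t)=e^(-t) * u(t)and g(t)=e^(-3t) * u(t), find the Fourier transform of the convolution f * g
By the convolution theorem: F{f * g}=F(omega) * G(omega)
F(omega)=1/(1 + j * omega), G(omega)=1/(3 + j * omega)
F{f * g}=1/((1 + j * omega)(3 + j * omega))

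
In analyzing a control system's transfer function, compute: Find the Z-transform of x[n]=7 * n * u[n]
Z{n*u[n]} = z/(z-1)^2
By linearity: Z{7*n*u[n]} = 7z/(z-1)^2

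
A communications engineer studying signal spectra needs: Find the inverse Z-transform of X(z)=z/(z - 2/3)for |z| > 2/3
Standard pair: z/(z-a) <-> a^n*u[n] for causal signals
With a = 2/3: x[n] = (2/3)^n*u[n]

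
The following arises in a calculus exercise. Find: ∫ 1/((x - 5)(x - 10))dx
Partial fractions: 1/((x-5)(x-10)) = A/(x-5) + B/(x-10)
A = -1/5, B = 1/5
∫ [-1/5· 1/(x-5) + 1/5· 1/(x-10)] dx
= (1/5)[ln|x-10| - ln|x-5|] + C

Answer: (1/5)·ln|(x-10)/(x-5)| + C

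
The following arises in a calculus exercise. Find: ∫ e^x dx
Since d/dx[e^x]=+ e^x, we get 1e^x + C

Answer: e^x + C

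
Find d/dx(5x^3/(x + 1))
Quotient rule: (f/g)' = (f'g - fg')/g²
f = 5x^3, f' = 15x^2
g = x + 1, g' = 1

Answer: (15x^2·(x + 1) - 5x^3)/(x + 1)²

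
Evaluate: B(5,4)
B(x,y) = Γ(x)Γ(y)/Γ(x + y) = (x-1)!(y-1)!/(x + y-1)!
B(5,4) = 4!·3!/8! = 1/280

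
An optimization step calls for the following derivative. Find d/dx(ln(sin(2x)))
Chain rule: d/dx[ln(u)]=u'/u where u=sin(2x)
u'=2cos(2x)

Answer: (2cos(2x))/(sin(2x))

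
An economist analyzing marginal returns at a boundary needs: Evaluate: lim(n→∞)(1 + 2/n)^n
This is the definition of e^2: lim(1+2/n)^n=e^2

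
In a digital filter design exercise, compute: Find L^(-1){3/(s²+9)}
L^(-1){w/(s² + w²)} = sin(wt)
Here w = 3

Answer: sin(3t)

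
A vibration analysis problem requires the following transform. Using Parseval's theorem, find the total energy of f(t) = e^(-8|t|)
Parseval's theorem: E = integral |f(t)|^2 dt = (1/2pi) integral |F(omega)|^2 domega
E = integral_{-inf}^{inf} e^(-16|t|) dt = 2*integral_0^inf e^(-16t) dt = 2/(2*8) = 1/8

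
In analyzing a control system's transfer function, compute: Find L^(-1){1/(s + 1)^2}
L^(-1){1/(s-a)^n} = t^(n-1)·e^(at)/(n-1)!
Here a = -1, n = 2: t^1·e^(-t)/1

Answer: t·e^(-t)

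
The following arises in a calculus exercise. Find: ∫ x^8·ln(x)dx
By parts: u = ln(x), dv = x^8 dx
du = 1/x dx, v = x^9/9
= x^9·ln(x)/9 - ∫ x^8/9 dx
= x^9·ln(x)/9 - x^9/81+C

Answer: x^9(ln(x)/9-1/81)+C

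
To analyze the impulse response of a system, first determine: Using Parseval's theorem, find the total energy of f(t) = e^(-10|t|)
Parseval's theorem: E = integral |f(t)|^2 dt = (1/2pi) integral |F(omega)|^2 domega
E = integral_{-inf}^{inf} e^(-20|t|) dt = 2 * integral_0^inf e^(-20t) dt = 2/(2 * 10) = 1/10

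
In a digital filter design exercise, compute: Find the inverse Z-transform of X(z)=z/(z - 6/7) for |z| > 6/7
Standard pair: z/(z-a) <-> a^n*u[n] for causal signals
With a=6/7: x[n]=(6/7)^n*u[n]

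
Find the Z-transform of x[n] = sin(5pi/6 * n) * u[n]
Z{sin(w0 * n) * u[n]}=z * sin(w0)/(z^2 - 2z * cos(w0) + 1)
With w0=5pi/6: X(z)=z * sin(5pi/6)/(z^2 - 2z * cos(5pi/6) + 1)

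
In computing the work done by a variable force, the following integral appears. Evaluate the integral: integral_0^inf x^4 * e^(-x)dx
This is a Gamma integral. Substitute u = 1x:
integral_0^inf x^4*e^(-x) dx = (1/1^5) integral_0^inf u^4*e^(-u) du
= Gamma(5)/1^5 = 4!/1^5 = 24/1

Answer: 24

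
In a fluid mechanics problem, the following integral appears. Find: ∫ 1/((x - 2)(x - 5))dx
Partial fractions: 1/((x-2)(x-5))=A/(x-2) + B/(x-5)
A=-1/3, B=1/3
∫ [-1/3· 1/(x-2) + 1/3· 1/(x-5)] dx
=(1/3)[ln|x-5| - ln|x-2|] + C

Answer: (1/3)·ln|(x-5)/(x-2)| + C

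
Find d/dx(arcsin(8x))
d/dx[arcsin(u)] = u'/√(1-u²), u = 8x, u' = 8

Answer: 8/√(1-64x²)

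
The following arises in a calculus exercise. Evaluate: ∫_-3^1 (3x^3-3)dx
Step 1: Find antiderivative F(x)=(3/4)x^4-3x
Step 2: F(1) - F(-3)=-9/4 - (279/4)=-72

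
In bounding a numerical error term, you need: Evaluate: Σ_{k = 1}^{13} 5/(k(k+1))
Partial fractions: 5/(k(k + 1)) = 5/k - 5/(k + 1)
Telescoping sum: 5(1 - 1/14) = 5·13/14

Answer: 65/14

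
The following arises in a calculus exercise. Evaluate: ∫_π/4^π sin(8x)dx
Antiderivative: -cos(8x)/8
Evaluate at bounds: [-cos(8·π)/8] - [-cos(8·π/4)/8]
= (-(1)+(1))/8 = 0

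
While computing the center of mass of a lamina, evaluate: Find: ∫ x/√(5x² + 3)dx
Let u=5x²+3, du=10x dx
∫ (1/10)·u^(-1/2) du=√u/5+C

Answer: √(5x²+3)/5+C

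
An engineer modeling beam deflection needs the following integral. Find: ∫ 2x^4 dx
Using power rule: ∫ 2x^4 dx = 2/5 x^5+C = (2/5)x^5+C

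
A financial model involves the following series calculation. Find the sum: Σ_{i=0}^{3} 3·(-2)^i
Geometric series: S=a(1 - r^n)/(1 - r)
a=3, r=-2, n=4
S=3(1-16)/3=-15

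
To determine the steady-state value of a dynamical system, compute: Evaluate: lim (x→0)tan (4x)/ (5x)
tan(u) ≈ u for small u:
tan(4x)/(5x) ≈ 4x/(5x)=4/5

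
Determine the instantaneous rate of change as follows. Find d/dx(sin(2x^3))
Chain rule: d/dx[sin(u)]=cos(u)·u' where u=2x^3
u'=6x^2

Answer: 6x^2·cos(2x^3)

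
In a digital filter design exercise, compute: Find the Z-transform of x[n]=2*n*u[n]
Z{n * u[n]} = z/(z-1)^2
By linearity: Z{2 * n * u[n]} = 2z/(z-1)^2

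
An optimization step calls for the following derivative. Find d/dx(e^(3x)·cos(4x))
Product rule: (fg)'=f'g + fg'
f=e^(3x), f'=3·e^(3x)
g=cos(4x), g'=-4·sin(4x)

Answer: 3·e^(3x)·cos(4x) - 4·e^(3x)·sin(4x)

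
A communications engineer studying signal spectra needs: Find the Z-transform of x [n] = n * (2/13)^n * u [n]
Using the property Z{n * a^n * u[n]} = az/(z-a)^2
With a = 2/13: X(z) = (2/13)z/(z - 2/13)^2, |z| > 2/13

Answer: (2/13)z/(z - 2/13)^2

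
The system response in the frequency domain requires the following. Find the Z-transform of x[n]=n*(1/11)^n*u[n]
Using the property Z{n*a^n*u[n]} = az/(z-a)^2
With a = 1/11: X(z) = (1/11)z/(z - 1/11)^2, |z| > 1/11

Answer: (1/11)z/(z - 1/11)^2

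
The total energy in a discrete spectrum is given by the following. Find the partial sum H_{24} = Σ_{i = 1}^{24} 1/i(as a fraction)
H_24 = 1 + 1/2 + 1/3 + ... + 1/24
= 1347822955/356948592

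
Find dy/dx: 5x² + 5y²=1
Differentiate: 10x+10y·(dy/dx) = 0
dy/dx = -10x/(10y) = -1·(x/y)

Answer: dy/dx = -1·(x/y)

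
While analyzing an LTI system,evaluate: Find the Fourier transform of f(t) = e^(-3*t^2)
The Fourier transform of a Gaussian e^(-a * t^2) is sqrt(pi/a) * e^(-omega^2/(4a)).
With a = 3: F(omega) = sqrt(pi/3) * e^(-omega^2/12)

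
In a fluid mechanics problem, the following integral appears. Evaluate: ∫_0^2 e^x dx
Antiderivative: e^x
Evaluate: (e^2 - 1)

Answer: e^2 - 1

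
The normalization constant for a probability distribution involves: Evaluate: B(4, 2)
B(x,y) = Γ(x)Γ(y)/Γ(x+y) = (x-1)!(y-1)!/(x+y-1)!
B(4,2) = 3!·1!/5! = 1/20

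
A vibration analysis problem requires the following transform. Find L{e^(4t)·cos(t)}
First shifting: L{e^(at)f(t)}=F(s-a)
L{cos(t)}=s/(s²+1)
Shift: (s-4)/((s-4)²+1)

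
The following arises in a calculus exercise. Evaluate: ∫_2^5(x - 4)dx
Step 1: Find antiderivative F(x)=(1/2)x^2 - 4x
Step 2: F(5) - F(2)=-15/2 - (-6)=-3/2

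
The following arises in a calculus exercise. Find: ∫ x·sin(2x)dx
By parts: u = x, dv = sin(2x) dx
du = dx, v = -cos(2x)/2
= -x·cos(2x)/2+sin(2x)/2²+C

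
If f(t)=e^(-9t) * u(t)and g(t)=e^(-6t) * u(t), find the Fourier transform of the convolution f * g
By the convolution theorem: F{f * g} = F(omega) * G(omega)
F(omega) = 1/(9 + j * omega), G(omega) = 1/(6 + j * omega)
F{f * g} = 1/((9 + j * omega)(6 + j * omega))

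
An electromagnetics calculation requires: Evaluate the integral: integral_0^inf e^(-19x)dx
integral_0^inf e^(-19x) dx = [-1/19 * e^(-19x)]_0^inf
= 0 - (-1/19) = 1/19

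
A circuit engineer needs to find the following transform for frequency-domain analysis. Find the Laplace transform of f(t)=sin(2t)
L{sin(wt)}=w/(s²+w²)
L{sin(2t)}=2/(s²+4)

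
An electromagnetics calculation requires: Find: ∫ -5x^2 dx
Using power rule: ∫ -5x^2 dx = -5/3 x^3+C = (-5/3)x^3+C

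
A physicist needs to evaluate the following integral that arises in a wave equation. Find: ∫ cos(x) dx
Using standard integral: ∫ cos(x) dx=sin(x) + C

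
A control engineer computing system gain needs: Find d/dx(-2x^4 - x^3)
Power rule: d/dx(ax^n) = n·a·x^(n-1)
Term by term: -8·x^3 - 3·x^2

Answer: -8x^3 - 3x^2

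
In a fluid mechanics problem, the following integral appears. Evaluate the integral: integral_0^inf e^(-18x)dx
integral_0^inf e^(-18x) dx=[-1/18*e^(-18x)]_0^inf
=0 - (-1/18)=1/18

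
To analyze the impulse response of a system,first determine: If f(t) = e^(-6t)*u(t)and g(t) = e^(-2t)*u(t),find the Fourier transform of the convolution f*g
By the convolution theorem: F{f * g}=F(omega) * G(omega)
F(omega)=1/(6+j * omega), G(omega)=1/(2+j * omega)
F{f * g}=1/((6+j * omega)(2+j * omega))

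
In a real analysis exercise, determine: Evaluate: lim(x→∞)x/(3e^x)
Apply L'Hôpital 1 times (∞/∞ each time):
Eventually get 1!/(3e^x) → 0

Answer: 0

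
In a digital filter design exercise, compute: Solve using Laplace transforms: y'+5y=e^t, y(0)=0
Take L: sY - 0 + 5Y=1/(s-1)
Y(s + 5)=1/(s-1) + 0
Y=1/((s-1)(s + 5)) + 0/(s + 5)
Partial fractions: 1/((s-1)(s + 5))=(1/6)/(s-1) - (1/6)/(s + 5)
So Y=(1/6)/(s-1) - (1/6)/(s + 5)
Inverse Laplace transform (L^(-1){1/(s-1)}=e^t, L^(-1){1/(s + 5)}=e^(-5t)):

Answer: y(t)=(1/6)·e^t - (1/6)·e^(-5t)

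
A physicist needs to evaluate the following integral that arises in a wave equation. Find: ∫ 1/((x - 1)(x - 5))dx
Partial fractions: 1/((x-1)(x-5)) = A/(x-1)+B/(x-5)
A = -1/4, B = 1/4
∫ [-1/4· 1/(x-1)+1/4· 1/(x-5)] dx
= (1/4)[ln|x-5| - ln|x-1|]+C

Answer: (1/4)·ln|(x-5)/(x-1)|+C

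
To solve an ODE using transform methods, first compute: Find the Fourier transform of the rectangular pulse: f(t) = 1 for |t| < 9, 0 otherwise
F(omega) = integral from -9 to 9 of e^(-j*omega*t) dt
= 2*sin(9*omega)/omega = 18*sinc(9*omega/pi)

Answer: 2*sin(9*omega)/omega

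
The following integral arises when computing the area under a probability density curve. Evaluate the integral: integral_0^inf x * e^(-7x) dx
This is a Gamma integral. Substitute u=7x (du=7 dx):
integral_0^inf x*e^(-7x) dx=(1/7^2) integral_0^inf u^1*e^(-u) du
=Gamma(2)/7^2=1!/7^2=1/49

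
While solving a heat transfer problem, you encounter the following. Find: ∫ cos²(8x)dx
Using identity cos²(u)=(1+cos(2u))/2:
∫ (1+cos(16x))/2 dx=x/2+sin(16x)/32+C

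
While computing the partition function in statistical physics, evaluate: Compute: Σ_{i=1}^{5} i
Using formula: Σ i^1 = n(n+1)/2 = 5·6/2 = 15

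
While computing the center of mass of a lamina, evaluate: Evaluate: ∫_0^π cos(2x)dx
Antiderivative: sin(2x)/2
Evaluate at bounds: [sin(2·π)/2] - [sin(2·0)/2]
= ((0) - (0))/2 = 0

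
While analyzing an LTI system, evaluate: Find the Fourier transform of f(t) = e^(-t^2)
The Fourier transform of a Gaussian e^(-t^2) is sqrt(pi) * e^(-omega^2/4).
With a=1: F(omega)=sqrt(pi) * e^(-omega^2/4)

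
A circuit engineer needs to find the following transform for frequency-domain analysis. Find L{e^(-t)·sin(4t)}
First shifting: L{e^(at)f(t)} = F(s-a)
L{sin(4t)} = 4/(s²+16)
Shift: 4/((s+1)²+16)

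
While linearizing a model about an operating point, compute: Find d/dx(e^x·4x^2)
Product rule: (fg)'=f'g+fg'
f=e^x, f'=e^x
g=4x^2, g'=8x

Answer: 4·e^x·x^2+8·e^x·x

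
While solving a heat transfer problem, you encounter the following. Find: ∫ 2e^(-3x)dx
Since d/dx[e^(-3x)]=-3e^(-3x), we get -2/3 e^(-3x)+C

Answer: (-2/3)e^(-3x)+C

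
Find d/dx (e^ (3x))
Chain rule: d/dx[e^u]=e^u · u' where u=3x
u'=3

Answer: 3·e^(3x)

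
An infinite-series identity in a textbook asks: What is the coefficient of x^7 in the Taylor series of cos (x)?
cos(x) has only even powers. Coefficient of x^7=0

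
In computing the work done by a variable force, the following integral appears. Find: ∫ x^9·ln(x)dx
By parts: u=ln(x), dv=x^9 dx
du=1/x dx, v=x^10/10
=x^10·ln(x)/10 - ∫ x^9/10 dx
=x^10·ln(x)/10 - x^10/100 + C

Answer: x^10(ln(x)/10 - 1/100) + C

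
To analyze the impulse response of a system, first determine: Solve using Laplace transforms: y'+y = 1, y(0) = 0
Take L of both sides: sY(s)-0+Y(s) = 1/s
Y(s)(s+1) = 1/s+0
Y(s) = 1/(s(s+1))+0/(s+1)
Partial fractions: 1/(s(s+1)) = 1/s - 1/(s+1)
So Y(s) = 1/s - 1/(s+1)
Inverse transform (L^(-1){1/s} = 1, L^(-1){1/(s+1)} = e^(-t)):

Answer: y(t) = 1 - e^(-t)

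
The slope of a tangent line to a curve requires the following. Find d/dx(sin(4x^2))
Chain rule: d/dx[sin(u)]=cos(u)·u' where u=4x^2
u'=8x

Answer: 8x·cos(4x^2)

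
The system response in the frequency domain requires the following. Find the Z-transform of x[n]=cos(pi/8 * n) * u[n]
Z{cos(w0 * n) * u[n]}=z(z - cos(w0))/(z^2-2z * cos(w0)+1)
With w0=pi/8: X(z)=z(z - cos(pi/8))/(z^2-2z * cos(pi/8)+1)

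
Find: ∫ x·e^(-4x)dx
Integration by parts: u = x, dv = e^(-4x) dx
du = dx, v = e^(-4x)/(-4)
= x·e^(-4x)/(-4) - ∫ e^(-4x)/(-4) dx
= x·e^(-4x)/(-4) - e^(-4x)/16+C

Answer: e^(-4x)(x/(-4)-1/16)+C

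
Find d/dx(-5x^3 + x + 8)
Power rule: d/dx(ax^n)=n·a·x^(n-1)
Term by term: -15·x^2 + 1

Answer: -15x^2 + 1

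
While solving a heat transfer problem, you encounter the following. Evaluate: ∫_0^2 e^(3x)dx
Antiderivative: (1/3)e^(3x)
Evaluate: (1/3)(e^6 - 1)

Answer: (e^6 - 1)/3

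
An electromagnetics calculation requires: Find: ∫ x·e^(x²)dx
Let u=x², du=2x dx
∫ (1/2)e^u du=e^u/2 + C

Answer: e^(x²)/2 + C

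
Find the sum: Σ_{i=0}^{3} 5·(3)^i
Geometric series: S=a(1 - r^n)/(1 - r)
a=5, r=3, n=4
S=5(1 - 81)/-2=200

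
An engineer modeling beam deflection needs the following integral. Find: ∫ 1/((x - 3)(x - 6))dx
Partial fractions: 1/((x-3)(x-6))=A/(x-3)+B/(x-6)
A=-1/3, B=1/3
∫ [-1/3· 1/(x-3)+1/3· 1/(x-6)] dx
=(1/3)[ln|x-6| - ln|x-3|]+C

Answer: (1/3)·ln|(x-6)/(x-3)|+C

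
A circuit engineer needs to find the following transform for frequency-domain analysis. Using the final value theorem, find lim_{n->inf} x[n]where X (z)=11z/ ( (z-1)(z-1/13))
Final value theorem: lim x[n]=lim_{z->1} (z-1)*X(z)
(z-1)*X(z)=11z/(z-1/13)
As z->1: 11/(1 - 1/13)=11/(12/13)=143/12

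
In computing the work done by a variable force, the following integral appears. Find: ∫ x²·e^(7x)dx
Integration by parts twice:
First: u=x², dv=e^(7x) dx => x²e^(7x)/7 - (2/7)∫ xe^(7x) dx
Second (∫ xe^(7x) dx): xe^(7x)/7 - e^(7x)/49
Combining: e^(7x)(x²/7 - 2x/49 + 2/343) + C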